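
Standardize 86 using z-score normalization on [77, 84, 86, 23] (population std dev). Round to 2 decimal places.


Mean = (77 + 84 + 86 + 23) / 4 = 67.5
Variance = sum((x_i - mean)^2) / n = 671.25
Std = sqrt(671.25) = 25.9085
Z = (x - mean) / std
= (86 - 67.5) / 25.9085
= 18.5 / 25.9085
= 0.71

0.71


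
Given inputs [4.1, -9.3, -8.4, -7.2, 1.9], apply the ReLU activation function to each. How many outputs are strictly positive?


ReLU(x) = max(0, x) for each element:
ReLU(4.1) = 4.1
ReLU(-9.3) = 0
ReLU(-8.4) = 0
ReLU(-7.2) = 0
ReLU(1.9) = 1.9
Active neurons (>0): 2

2


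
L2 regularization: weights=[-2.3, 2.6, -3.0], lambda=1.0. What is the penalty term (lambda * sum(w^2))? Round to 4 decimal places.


Squaring each weight:
(-2.3)^2 = 5.29
2.6^2 = 6.76
(-3.0)^2 = 9.0
Sum of squares = 21.05
Penalty = 1.0 * 21.05 = 21.0500

21.0500


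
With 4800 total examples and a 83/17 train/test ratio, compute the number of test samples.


Train samples = 4800 * 83% = 3984
Test samples = 4800 - 3984
= 816

816


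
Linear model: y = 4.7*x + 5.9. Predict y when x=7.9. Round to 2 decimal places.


y = 4.7 * 7.9 + (5.9)
= 37.13 + (5.9)
= 43.03

43.03


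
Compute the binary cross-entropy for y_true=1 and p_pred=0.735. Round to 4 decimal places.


For y=1: Loss = -log(p)
= -log(0.735)
= -(-0.3079)
= 0.3079

0.3079


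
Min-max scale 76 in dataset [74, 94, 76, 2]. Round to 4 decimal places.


Min = 2, Max = 94
Range = 94 - 2 = 92
Scaled = (x - min) / (max - min)
= (76 - 2) / 92
= 74 / 92
= 0.8043

0.8043


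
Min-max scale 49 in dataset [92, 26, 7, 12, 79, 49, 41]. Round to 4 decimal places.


Min = 7, Max = 92
Range = 92 - 7 = 85
Scaled = (x - min) / (max - min)
= (49 - 7) / 85
= 42 / 85
= 0.4941

0.4941


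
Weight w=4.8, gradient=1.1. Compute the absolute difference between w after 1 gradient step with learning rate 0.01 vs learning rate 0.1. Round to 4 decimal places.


With lr=0.01: w_new = 4.8 - 0.01 * 1.1 = 4.789
With lr=0.1: w_new = 4.8 - 0.1 * 1.1 = 4.69
Absolute difference = |4.789 - 4.69|
= 0.0990

0.0990


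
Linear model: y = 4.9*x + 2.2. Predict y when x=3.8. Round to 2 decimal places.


y = 4.9 * 3.8 + (2.2)
= 18.62 + (2.2)
= 20.82

20.82


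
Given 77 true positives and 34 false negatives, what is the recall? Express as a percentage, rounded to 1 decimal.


Recall = TP / (TP + FN) * 100
= 77 / (77 + 34)
= 77 / 111
= 0.6937
= 69.4%

69.4


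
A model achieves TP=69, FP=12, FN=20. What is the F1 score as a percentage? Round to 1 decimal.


Precision = TP / (TP + FP) = 69 / 81 = 0.8519
Recall = TP / (TP + FN) = 69 / 89 = 0.7753
F1 = 2 * P * R / (P + R)
= 2 * 0.8519 * 0.7753 / (0.8519 + 0.7753)
= 1.3208 / 1.6271
= 0.8118
As percentage: 81.2%

81.2


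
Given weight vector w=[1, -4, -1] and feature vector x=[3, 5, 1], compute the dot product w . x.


Element-wise products:
1 * 3 = 3
-4 * 5 = -20
-1 * 1 = -1
Sum = 3 + -20 + -1
= -18

-18


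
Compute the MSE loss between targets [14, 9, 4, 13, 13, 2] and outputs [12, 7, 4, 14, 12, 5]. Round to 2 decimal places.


Differences: [2, 2, 0, -1, 1, -3]
Squared errors: [4, 4, 0, 1, 1, 9]
Sum of squared errors = 19
MSE = 19 / 6 = 3.17

3.17


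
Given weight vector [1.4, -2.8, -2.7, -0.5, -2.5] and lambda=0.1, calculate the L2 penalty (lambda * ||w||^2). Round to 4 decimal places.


Squaring each weight:
1.4^2 = 1.96
(-2.8)^2 = 7.84
(-2.7)^2 = 7.29
(-0.5)^2 = 0.25
(-2.5)^2 = 6.25
Sum of squares = 23.59
Penalty = 0.1 * 23.59 = 2.3590

2.3590


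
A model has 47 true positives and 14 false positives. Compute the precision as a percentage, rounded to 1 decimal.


Precision = TP / (TP + FP) * 100
= 47 / (47 + 14)
= 47 / 61
= 0.7705
= 77.0%

77.0


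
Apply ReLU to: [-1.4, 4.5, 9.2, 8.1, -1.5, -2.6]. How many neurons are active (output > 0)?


ReLU(x) = max(0, x) for each element:
ReLU(-1.4) = 0
ReLU(4.5) = 4.5
ReLU(9.2) = 9.2
ReLU(8.1) = 8.1
ReLU(-1.5) = 0
ReLU(-2.6) = 0
Active neurons (>0): 3

3


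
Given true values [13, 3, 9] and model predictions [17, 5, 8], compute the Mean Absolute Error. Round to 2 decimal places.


Absolute errors: [4, 2, 1]
Sum of absolute errors = 7
MAE = 7 / 3 = 2.33

2.33


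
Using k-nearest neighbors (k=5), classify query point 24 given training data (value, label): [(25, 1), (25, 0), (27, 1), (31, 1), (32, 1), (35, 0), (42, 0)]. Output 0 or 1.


Distances from query 24:
Point 25 (class 0): distance = 1
Point 25 (class 1): distance = 1
Point 27 (class 1): distance = 3
Point 31 (class 1): distance = 7
Point 32 (class 1): distance = 8
K=5 nearest neighbors: classes = [0, 1, 1, 1, 1]
Votes for class 1: 4 / 5
Majority vote => class 1

1


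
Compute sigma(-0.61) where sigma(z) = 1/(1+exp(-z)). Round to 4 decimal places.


sigmoid(z) = 1 / (1 + exp(-z))
exp(-(-0.61)) = exp(0.61) = 1.8404
1 + 1.8404 = 2.8404
1 / 2.8404 = 0.3521

0.3521


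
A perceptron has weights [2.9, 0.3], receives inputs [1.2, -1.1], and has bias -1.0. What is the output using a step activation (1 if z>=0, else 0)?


z = w . x + b
= 2.9*1.2 + 0.3*-1.1 + -1.0
= 3.48 + -0.33 + -1.0
= 3.15 + -1.0
= 2.15
Since z = 2.15 >= 0, output = 1

1


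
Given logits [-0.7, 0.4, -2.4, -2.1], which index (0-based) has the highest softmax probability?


Softmax is a monotonic transformation, so it preserves the argmax.
We need to find the index of the maximum logit.
Index 0: -0.7
Index 1: 0.4
Index 2: -2.4
Index 3: -2.1
Maximum logit = 0.4 at index 1

1


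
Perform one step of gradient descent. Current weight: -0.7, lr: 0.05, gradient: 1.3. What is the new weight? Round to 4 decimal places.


w_new = w_old - lr * gradient
= -0.7 - 0.05 * 1.3
= -0.7 - (0.065)
= -0.7650

-0.7650


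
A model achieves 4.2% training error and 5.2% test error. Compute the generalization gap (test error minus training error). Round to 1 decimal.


Generalization gap = test_error - train_error
= 5.2 - 4.2
= 1.0%
A small gap suggests good generalization.

1.0


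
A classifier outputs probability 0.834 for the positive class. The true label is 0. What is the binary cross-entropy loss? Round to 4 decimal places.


For y=0: Loss = -log(1-p)
= -log(1 - 0.834)
= -log(0.166)
= -(-1.7958)
= 1.7958

1.7958


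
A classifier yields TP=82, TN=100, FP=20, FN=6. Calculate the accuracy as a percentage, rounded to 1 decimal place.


Accuracy = (TP + TN) / (TP + TN + FP + FN) * 100
= (82 + 100) / (82 + 100 + 20 + 6)
= 182 / 208
= 0.875
= 87.5%

87.5


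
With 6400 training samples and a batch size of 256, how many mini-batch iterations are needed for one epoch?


Iterations per epoch = dataset_size / batch_size
= 6400 / 256
= 25

25


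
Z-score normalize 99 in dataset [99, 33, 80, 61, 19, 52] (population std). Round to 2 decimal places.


Mean = (99 + 33 + 80 + 61 + 19 + 52) / 6 = 57.3333
Variance = sum((x_i - mean)^2) / n = 725.5556
Std = sqrt(725.5556) = 26.9361
Z = (x - mean) / std
= (99 - 57.3333) / 26.9361
= 41.6667 / 26.9361
= 1.55

1.55


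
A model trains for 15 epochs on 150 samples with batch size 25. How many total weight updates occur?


Iterations per epoch = 150 / 25 = 6
Total updates = iterations_per_epoch * epochs
= 6 * 15
= 90

90


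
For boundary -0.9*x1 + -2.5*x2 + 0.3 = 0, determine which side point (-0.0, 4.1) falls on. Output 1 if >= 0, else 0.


Compute -0.9 * -0.0 + -2.5 * 4.1 + 0.3
= 0.0 + -10.25 + 0.3
= -9.95
Since -9.95 < 0, the point is on the negative side.

0


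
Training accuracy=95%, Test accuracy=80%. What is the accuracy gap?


Gap = train_accuracy - test_accuracy
= 95 - 80
= 15%
This gap suggests the model is overfitting.

15


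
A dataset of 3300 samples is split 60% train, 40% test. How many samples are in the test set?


Train samples = 3300 * 60% = 1980
Test samples = 3300 - 1980
= 1320

1320


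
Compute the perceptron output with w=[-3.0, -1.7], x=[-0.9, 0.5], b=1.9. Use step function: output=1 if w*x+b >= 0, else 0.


z = w . x + b
= -3.0*-0.9 + -1.7*0.5 + 1.9
= 2.7 + -0.85 + 1.9
= 1.85 + 1.9
= 3.75
Since z = 3.75 >= 0, output = 1

1


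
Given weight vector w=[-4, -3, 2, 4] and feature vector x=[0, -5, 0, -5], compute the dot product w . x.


Element-wise products:
-4 * 0 = 0
-3 * -5 = 15
2 * 0 = 0
4 * -5 = -20
Sum = 0 + 15 + 0 + -20
= -5

-5


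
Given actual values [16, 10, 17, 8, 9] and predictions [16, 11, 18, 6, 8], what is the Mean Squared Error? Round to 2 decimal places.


Differences: [0, -1, -1, 2, 1]
Squared errors: [0, 1, 1, 4, 1]
Sum of squared errors = 7
MSE = 7 / 5 = 1.40

1.40


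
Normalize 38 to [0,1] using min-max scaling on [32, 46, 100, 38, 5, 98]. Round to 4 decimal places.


Min = 5, Max = 100
Range = 100 - 5 = 95
Scaled = (x - min) / (max - min)
= (38 - 5) / 95
= 33 / 95
= 0.3474

0.3474


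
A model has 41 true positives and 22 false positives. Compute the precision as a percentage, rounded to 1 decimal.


Precision = TP / (TP + FP) * 100
= 41 / (41 + 22)
= 41 / 63
= 0.6508
= 65.1%

65.1


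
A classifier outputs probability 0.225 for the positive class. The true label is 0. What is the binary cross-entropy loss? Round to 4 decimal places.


For y=0: Loss = -log(1-p)
= -log(1 - 0.225)
= -log(0.775)
= -(-0.2549)
= 0.2549

0.2549


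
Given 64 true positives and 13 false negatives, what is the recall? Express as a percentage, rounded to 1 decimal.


Recall = TP / (TP + FN) * 100
= 64 / (64 + 13)
= 64 / 77
= 0.8312
= 83.1%

83.1


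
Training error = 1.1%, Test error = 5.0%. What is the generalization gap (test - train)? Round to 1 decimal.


Generalization gap = test_error - train_error
= 5.0 - 1.1
= 3.9%
A moderate gap.

3.9


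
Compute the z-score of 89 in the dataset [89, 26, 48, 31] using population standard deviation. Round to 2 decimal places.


Mean = (89 + 26 + 48 + 31) / 4 = 48.5
Variance = sum((x_i - mean)^2) / n = 613.25
Std = sqrt(613.25) = 24.7639
Z = (x - mean) / std
= (89 - 48.5) / 24.7639
= 40.5 / 24.7639
= 1.64

1.64


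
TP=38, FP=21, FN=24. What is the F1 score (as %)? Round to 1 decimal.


Precision = TP / (TP + FP) = 38 / 59 = 0.6441
Recall = TP / (TP + FN) = 38 / 62 = 0.6129
F1 = 2 * P * R / (P + R)
= 2 * 0.6441 * 0.6129 / (0.6441 + 0.6129)
= 0.7895 / 1.257
= 0.6281
As percentage: 62.8%

62.8


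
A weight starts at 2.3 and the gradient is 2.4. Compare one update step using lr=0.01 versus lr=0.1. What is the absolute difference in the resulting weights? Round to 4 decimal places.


With lr=0.01: w_new = 2.3 - 0.01 * 2.4 = 2.276
With lr=0.1: w_new = 2.3 - 0.1 * 2.4 = 2.06
Absolute difference = |2.276 - 2.06|
= 0.2160

0.2160


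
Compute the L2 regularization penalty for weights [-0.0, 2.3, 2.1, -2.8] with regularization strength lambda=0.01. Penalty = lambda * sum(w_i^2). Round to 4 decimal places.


Squaring each weight:
(-0.0)^2 = 0.0
2.3^2 = 5.29
2.1^2 = 4.41
(-2.8)^2 = 7.84
Sum of squares = 17.54
Penalty = 0.01 * 17.54 = 0.1754

0.1754


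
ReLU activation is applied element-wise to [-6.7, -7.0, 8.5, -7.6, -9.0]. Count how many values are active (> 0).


ReLU(x) = max(0, x) for each element:
ReLU(-6.7) = 0
ReLU(-7.0) = 0
ReLU(8.5) = 8.5
ReLU(-7.6) = 0
ReLU(-9.0) = 0
Active neurons (>0): 1

1


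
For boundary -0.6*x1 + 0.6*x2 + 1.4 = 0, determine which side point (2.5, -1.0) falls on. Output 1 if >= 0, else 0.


Compute -0.6 * 2.5 + 0.6 * -1.0 + 1.4
= -1.5 + -0.6 + 1.4
= -0.7
Since -0.7 < 0, the point is on the negative side.

0


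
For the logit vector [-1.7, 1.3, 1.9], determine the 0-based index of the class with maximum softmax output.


Softmax is a monotonic transformation, so it preserves the argmax.
We need to find the index of the maximum logit.
Index 0: -1.7
Index 1: 1.3
Index 2: 1.9
Maximum logit = 1.9 at index 2

2


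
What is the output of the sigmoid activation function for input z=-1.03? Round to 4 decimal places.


sigmoid(z) = 1 / (1 + exp(-z))
exp(-(-1.03)) = exp(1.03) = 2.8011
1 + 2.8011 = 3.8011
1 / 3.8011 = 0.2631

0.2631


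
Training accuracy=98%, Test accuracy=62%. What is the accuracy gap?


Gap = train_accuracy - test_accuracy
= 98 - 62
= 36%
This large gap strongly indicates overfitting.

36


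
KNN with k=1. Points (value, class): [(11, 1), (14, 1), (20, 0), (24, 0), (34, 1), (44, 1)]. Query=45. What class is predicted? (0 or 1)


Distances from query 45:
Point 44 (class 1): distance = 1
K=1 nearest neighbors: classes = [1]
Votes for class 1: 1 / 1
Majority vote => class 1

1


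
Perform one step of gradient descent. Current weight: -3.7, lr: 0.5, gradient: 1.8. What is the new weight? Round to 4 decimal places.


w_new = w_old - lr * gradient
= -3.7 - 0.5 * 1.8
= -3.7 - (0.9)
= -4.6000

-4.6000


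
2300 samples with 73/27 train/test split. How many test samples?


Train samples = 2300 * 73% = 1679
Test samples = 2300 - 1679
= 621

621


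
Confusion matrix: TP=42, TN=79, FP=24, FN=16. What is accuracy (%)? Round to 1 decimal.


Accuracy = (TP + TN) / (TP + TN + FP + FN) * 100
= (42 + 79) / (42 + 79 + 24 + 16)
= 121 / 161
= 0.7516
= 75.2%

75.2


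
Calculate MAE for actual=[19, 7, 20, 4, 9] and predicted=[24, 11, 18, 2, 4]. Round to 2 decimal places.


Absolute errors: [5, 4, 2, 2, 5]
Sum of absolute errors = 18
MAE = 18 / 5 = 3.60

3.60


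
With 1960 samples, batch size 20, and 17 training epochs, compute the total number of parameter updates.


Iterations per epoch = 1960 / 20 = 98
Total updates = iterations_per_epoch * epochs
= 98 * 17
= 1666

1666


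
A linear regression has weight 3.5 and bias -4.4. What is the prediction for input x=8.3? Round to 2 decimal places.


y = 3.5 * 8.3 + (-4.4)
= 29.05 + (-4.4)
= 24.65

24.65


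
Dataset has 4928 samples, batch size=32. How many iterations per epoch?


Iterations per epoch = dataset_size / batch_size
= 4928 / 32
= 154

154


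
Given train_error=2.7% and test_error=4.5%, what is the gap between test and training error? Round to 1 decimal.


Generalization gap = test_error - train_error
= 4.5 - 2.7
= 1.8%
A small gap suggests good generalization.

1.8


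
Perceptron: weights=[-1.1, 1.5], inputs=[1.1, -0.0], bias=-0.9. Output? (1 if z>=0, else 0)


z = w . x + b
= -1.1*1.1 + 1.5*-0.0 + -0.9
= -1.21 + -0.0 + -0.9
= -1.21 + -0.9
= -2.11
Since z = -2.11 < 0, output = 0

0


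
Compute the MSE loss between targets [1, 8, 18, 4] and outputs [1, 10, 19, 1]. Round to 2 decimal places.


Differences: [0, -2, -1, 3]
Squared errors: [0, 4, 1, 9]
Sum of squared errors = 14
MSE = 14 / 4 = 3.50

3.50


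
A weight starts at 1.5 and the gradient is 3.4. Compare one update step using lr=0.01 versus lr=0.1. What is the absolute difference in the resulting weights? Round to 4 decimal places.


With lr=0.01: w_new = 1.5 - 0.01 * 3.4 = 1.466
With lr=0.1: w_new = 1.5 - 0.1 * 3.4 = 1.16
Absolute difference = |1.466 - 1.16|
= 0.3060

0.3060


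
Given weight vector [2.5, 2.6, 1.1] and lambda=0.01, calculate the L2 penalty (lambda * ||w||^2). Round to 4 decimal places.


Squaring each weight:
2.5^2 = 6.25
2.6^2 = 6.76
1.1^2 = 1.21
Sum of squares = 14.22
Penalty = 0.01 * 14.22 = 0.1422

0.1422


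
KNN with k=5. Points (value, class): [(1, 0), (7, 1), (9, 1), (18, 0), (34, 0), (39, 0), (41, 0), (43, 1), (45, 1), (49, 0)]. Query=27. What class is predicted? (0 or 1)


Distances from query 27:
Point 34 (class 0): distance = 7
Point 18 (class 0): distance = 9
Point 39 (class 0): distance = 12
Point 41 (class 0): distance = 14
Point 43 (class 1): distance = 16
K=5 nearest neighbors: classes = [0, 0, 0, 0, 1]
Votes for class 1: 1 / 5
Majority vote => class 0

0


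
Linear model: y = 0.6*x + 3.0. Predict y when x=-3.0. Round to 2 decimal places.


y = 0.6 * -3.0 + (3.0)
= -1.8 + (3.0)
= 1.20

1.20


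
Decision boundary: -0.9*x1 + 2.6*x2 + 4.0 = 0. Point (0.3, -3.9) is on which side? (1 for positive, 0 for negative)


Compute -0.9 * 0.3 + 2.6 * -3.9 + 4.0
= -0.27 + -10.14 + 4.0
= -6.41
Since -6.41 < 0, the point is on the negative side.

0


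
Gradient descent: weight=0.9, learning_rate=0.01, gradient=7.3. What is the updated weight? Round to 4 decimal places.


w_new = w_old - lr * gradient
= 0.9 - 0.01 * 7.3
= 0.9 - (0.073)
= 0.8270

0.8270


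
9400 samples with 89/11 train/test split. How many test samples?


Train samples = 9400 * 89% = 8366
Test samples = 9400 - 8366
= 1034

1034


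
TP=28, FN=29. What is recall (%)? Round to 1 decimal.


Recall = TP / (TP + FN) * 100
= 28 / (28 + 29)
= 28 / 57
= 0.4912
= 49.1%

49.1


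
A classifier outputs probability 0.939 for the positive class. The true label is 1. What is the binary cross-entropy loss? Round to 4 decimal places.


For y=1: Loss = -log(p)
= -log(0.939)
= -(-0.0629)
= 0.0629

0.0629


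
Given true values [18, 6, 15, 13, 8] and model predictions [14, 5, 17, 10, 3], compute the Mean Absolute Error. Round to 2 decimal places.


Absolute errors: [4, 1, 2, 3, 5]
Sum of absolute errors = 15
MAE = 15 / 5 = 3.00

3.00


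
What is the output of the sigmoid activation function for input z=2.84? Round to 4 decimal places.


sigmoid(z) = 1 / (1 + exp(-z))
exp(-(2.84)) = exp(-2.84) = 0.0584
1 + 0.0584 = 1.0584
1 / 1.0584 = 0.9448

0.9448


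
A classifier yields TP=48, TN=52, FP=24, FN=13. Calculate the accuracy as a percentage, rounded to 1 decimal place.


Accuracy = (TP + TN) / (TP + TN + FP + FN) * 100
= (48 + 52) / (48 + 52 + 24 + 13)
= 100 / 137
= 0.7299
= 73.0%

73.0


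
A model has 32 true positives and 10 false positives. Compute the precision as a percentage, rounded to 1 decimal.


Precision = TP / (TP + FP) * 100
= 32 / (32 + 10)
= 32 / 42
= 0.7619
= 76.2%

76.2


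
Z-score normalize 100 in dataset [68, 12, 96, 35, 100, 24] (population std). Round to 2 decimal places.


Mean = (68 + 12 + 96 + 35 + 100 + 24) / 6 = 55.8333
Variance = sum((x_i - mean)^2) / n = 1180.1389
Std = sqrt(1180.1389) = 34.3531
Z = (x - mean) / std
= (100 - 55.8333) / 34.3531
= 44.1667 / 34.3531
= 1.29

1.29


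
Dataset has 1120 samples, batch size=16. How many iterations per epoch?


Iterations per epoch = dataset_size / batch_size
= 1120 / 16
= 70

70


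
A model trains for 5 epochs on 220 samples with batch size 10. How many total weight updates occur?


Iterations per epoch = 220 / 10 = 22
Total updates = iterations_per_epoch * epochs
= 22 * 5
= 110

110


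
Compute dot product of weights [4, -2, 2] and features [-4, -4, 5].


Element-wise products:
4 * -4 = -16
-2 * -4 = 8
2 * 5 = 10
Sum = -16 + 8 + 10
= 2

2


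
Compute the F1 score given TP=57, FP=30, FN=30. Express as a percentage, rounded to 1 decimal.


Precision = TP / (TP + FP) = 57 / 87 = 0.6552
Recall = TP / (TP + FN) = 57 / 87 = 0.6552
F1 = 2 * P * R / (P + R)
= 2 * 0.6552 * 0.6552 / (0.6552 + 0.6552)
= 0.8585 / 1.3103
= 0.6552
As percentage: 65.5%

65.5


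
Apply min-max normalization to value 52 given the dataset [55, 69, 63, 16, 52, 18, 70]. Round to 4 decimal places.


Min = 16, Max = 70
Range = 70 - 16 = 54
Scaled = (x - min) / (max - min)
= (52 - 16) / 54
= 36 / 54
= 0.6667

0.6667


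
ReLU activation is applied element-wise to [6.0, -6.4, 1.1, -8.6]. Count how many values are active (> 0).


ReLU(x) = max(0, x) for each element:
ReLU(6.0) = 6.0
ReLU(-6.4) = 0
ReLU(1.1) = 1.1
ReLU(-8.6) = 0
Active neurons (>0): 2

2


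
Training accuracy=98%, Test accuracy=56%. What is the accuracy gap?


Gap = train_accuracy - test_accuracy
= 98 - 56
= 42%
This large gap strongly indicates overfitting.

42


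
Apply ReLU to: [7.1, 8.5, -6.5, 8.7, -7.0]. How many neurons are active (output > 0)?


ReLU(x) = max(0, x) for each element:
ReLU(7.1) = 7.1
ReLU(8.5) = 8.5
ReLU(-6.5) = 0
ReLU(8.7) = 8.7
ReLU(-7.0) = 0
Active neurons (>0): 3

3


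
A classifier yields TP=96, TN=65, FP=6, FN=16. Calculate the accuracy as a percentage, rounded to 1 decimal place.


Accuracy = (TP + TN) / (TP + TN + FP + FN) * 100
= (96 + 65) / (96 + 65 + 6 + 16)
= 161 / 183
= 0.8798
= 88.0%

88.0


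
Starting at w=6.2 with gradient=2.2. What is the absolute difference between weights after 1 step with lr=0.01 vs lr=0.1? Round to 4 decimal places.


With lr=0.01: w_new = 6.2 - 0.01 * 2.2 = 6.178
With lr=0.1: w_new = 6.2 - 0.1 * 2.2 = 5.98
Absolute difference = |6.178 - 5.98|
= 0.1980

0.1980


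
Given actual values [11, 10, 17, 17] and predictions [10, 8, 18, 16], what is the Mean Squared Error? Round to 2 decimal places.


Differences: [1, 2, -1, 1]
Squared errors: [1, 4, 1, 1]
Sum of squared errors = 7
MSE = 7 / 4 = 1.75

1.75


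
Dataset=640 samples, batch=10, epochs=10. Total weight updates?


Iterations per epoch = 640 / 10 = 64
Total updates = iterations_per_epoch * epochs
= 64 * 10
= 640

640


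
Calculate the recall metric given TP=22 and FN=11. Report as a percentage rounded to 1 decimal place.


Recall = TP / (TP + FN) * 100
= 22 / (22 + 11)
= 22 / 33
= 0.6667
= 66.7%

66.7


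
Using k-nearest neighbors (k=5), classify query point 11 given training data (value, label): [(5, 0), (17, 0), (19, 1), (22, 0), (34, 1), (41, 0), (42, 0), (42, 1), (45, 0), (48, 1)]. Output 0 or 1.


Distances from query 11:
Point 5 (class 0): distance = 6
Point 17 (class 0): distance = 6
Point 19 (class 1): distance = 8
Point 22 (class 0): distance = 11
Point 34 (class 1): distance = 23
K=5 nearest neighbors: classes = [0, 0, 1, 0, 1]
Votes for class 1: 2 / 5
Majority vote => class 0

0


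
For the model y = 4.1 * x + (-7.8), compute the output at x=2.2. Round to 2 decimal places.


y = 4.1 * 2.2 + (-7.8)
= 9.02 + (-7.8)
= 1.22

1.22


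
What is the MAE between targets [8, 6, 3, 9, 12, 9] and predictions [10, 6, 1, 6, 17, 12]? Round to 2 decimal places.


Absolute errors: [2, 0, 2, 3, 5, 3]
Sum of absolute errors = 15
MAE = 15 / 6 = 2.50

2.50


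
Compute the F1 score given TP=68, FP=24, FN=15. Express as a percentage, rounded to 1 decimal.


Precision = TP / (TP + FP) = 68 / 92 = 0.7391
Recall = TP / (TP + FN) = 68 / 83 = 0.8193
F1 = 2 * P * R / (P + R)
= 2 * 0.7391 * 0.8193 / (0.7391 + 0.8193)
= 1.2111 / 1.5584
= 0.7771
As percentage: 77.7%

77.7


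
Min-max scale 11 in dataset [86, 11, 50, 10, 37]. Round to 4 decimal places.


Min = 10, Max = 86
Range = 86 - 10 = 76
Scaled = (x - min) / (max - min)
= (11 - 10) / 76
= 1 / 76
= 0.0132

0.0132


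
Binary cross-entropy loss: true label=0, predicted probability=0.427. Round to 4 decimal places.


For y=0: Loss = -log(1-p)
= -log(1 - 0.427)
= -log(0.573)
= -(-0.5569)
= 0.5569

0.5569


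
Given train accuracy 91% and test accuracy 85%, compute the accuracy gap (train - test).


Gap = train_accuracy - test_accuracy
= 91 - 85
= 6%
This moderate gap may indicate mild overfitting.

6


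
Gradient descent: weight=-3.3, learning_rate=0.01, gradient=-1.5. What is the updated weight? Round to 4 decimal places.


w_new = w_old - lr * gradient
= -3.3 - 0.01 * -1.5
= -3.3 - (-0.015)
= -3.2850

-3.2850


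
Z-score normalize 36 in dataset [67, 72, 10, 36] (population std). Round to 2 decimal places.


Mean = (67 + 72 + 10 + 36) / 4 = 46.25
Variance = sum((x_i - mean)^2) / n = 628.1875
Std = sqrt(628.1875) = 25.0637
Z = (x - mean) / std
= (36 - 46.25) / 25.0637
= -10.25 / 25.0637
= -0.41

-0.41


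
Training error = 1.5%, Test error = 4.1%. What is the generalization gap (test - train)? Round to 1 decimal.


Generalization gap = test_error - train_error
= 4.1 - 1.5
= 2.6%
A moderate gap.

2.6


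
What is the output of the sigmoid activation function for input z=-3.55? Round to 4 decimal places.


sigmoid(z) = 1 / (1 + exp(-z))
exp(-(-3.55)) = exp(3.55) = 34.8133
1 + 34.8133 = 35.8133
1 / 35.8133 = 0.0279

0.0279


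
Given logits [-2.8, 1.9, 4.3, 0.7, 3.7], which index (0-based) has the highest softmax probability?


Softmax is a monotonic transformation, so it preserves the argmax.
We need to find the index of the maximum logit.
Index 0: -2.8
Index 1: 1.9
Index 2: 4.3
Index 3: 0.7
Index 4: 3.7
Maximum logit = 4.3 at index 2

2


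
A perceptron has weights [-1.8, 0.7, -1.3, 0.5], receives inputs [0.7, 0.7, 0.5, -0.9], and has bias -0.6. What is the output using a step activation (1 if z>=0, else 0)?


z = w . x + b
= -1.8*0.7 + 0.7*0.7 + -1.3*0.5 + 0.5*-0.9 + -0.6
= -1.26 + 0.49 + -0.65 + -0.45 + -0.6
= -1.87 + -0.6
= -2.47
Since z = -2.47 < 0, output = 0

0


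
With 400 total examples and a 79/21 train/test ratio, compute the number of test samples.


Train samples = 400 * 79% = 316
Test samples = 400 - 316
= 84

84


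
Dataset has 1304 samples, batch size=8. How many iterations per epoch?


Iterations per epoch = dataset_size / batch_size
= 1304 / 8
= 163

163


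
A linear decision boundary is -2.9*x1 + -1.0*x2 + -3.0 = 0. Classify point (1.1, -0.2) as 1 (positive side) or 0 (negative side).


Compute -2.9 * 1.1 + -1.0 * -0.2 + -3.0
= -3.19 + 0.2 + -3.0
= -5.99
Since -5.99 < 0, the point is on the negative side.

0


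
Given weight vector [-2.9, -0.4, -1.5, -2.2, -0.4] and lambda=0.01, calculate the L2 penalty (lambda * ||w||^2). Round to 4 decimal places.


Squaring each weight:
(-2.9)^2 = 8.41
(-0.4)^2 = 0.16
(-1.5)^2 = 2.25
(-2.2)^2 = 4.84
(-0.4)^2 = 0.16
Sum of squares = 15.82
Penalty = 0.01 * 15.82 = 0.1582

0.1582


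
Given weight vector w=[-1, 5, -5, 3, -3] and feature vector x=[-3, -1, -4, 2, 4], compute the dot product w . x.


Element-wise products:
-1 * -3 = 3
5 * -1 = -5
-5 * -4 = 20
3 * 2 = 6
-3 * 4 = -12
Sum = 3 + -5 + 20 + 6 + -12
= 12

12


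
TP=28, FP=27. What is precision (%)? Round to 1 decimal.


Precision = TP / (TP + FP) * 100
= 28 / (28 + 27)
= 28 / 55
= 0.5091
= 50.9%

50.9


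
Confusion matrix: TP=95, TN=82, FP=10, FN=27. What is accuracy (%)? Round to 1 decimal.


Accuracy = (TP + TN) / (TP + TN + FP + FN) * 100
= (95 + 82) / (95 + 82 + 10 + 27)
= 177 / 214
= 0.8271
= 82.7%

82.7


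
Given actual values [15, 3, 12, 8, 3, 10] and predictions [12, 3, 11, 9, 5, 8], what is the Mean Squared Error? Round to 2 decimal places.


Differences: [3, 0, 1, -1, -2, 2]
Squared errors: [9, 0, 1, 1, 4, 4]
Sum of squared errors = 19
MSE = 19 / 6 = 3.17

3.17


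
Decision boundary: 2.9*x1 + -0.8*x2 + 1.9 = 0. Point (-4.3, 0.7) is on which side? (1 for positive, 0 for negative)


Compute 2.9 * -4.3 + -0.8 * 0.7 + 1.9
= -12.47 + -0.56 + 1.9
= -11.13
Since -11.13 < 0, the point is on the negative side.

0


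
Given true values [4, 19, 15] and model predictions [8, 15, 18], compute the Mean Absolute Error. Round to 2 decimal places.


Absolute errors: [4, 4, 3]
Sum of absolute errors = 11
MAE = 11 / 3 = 3.67

3.67


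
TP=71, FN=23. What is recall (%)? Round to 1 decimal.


Recall = TP / (TP + FN) * 100
= 71 / (71 + 23)
= 71 / 94
= 0.7553
= 75.5%

75.5


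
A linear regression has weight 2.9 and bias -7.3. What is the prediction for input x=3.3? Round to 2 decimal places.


y = 2.9 * 3.3 + (-7.3)
= 9.57 + (-7.3)
= 2.27

2.27


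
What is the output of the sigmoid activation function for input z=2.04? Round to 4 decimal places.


sigmoid(z) = 1 / (1 + exp(-z))
exp(-(2.04)) = exp(-2.04) = 0.13
1 + 0.13 = 1.13
1 / 1.13 = 0.8849

0.8849


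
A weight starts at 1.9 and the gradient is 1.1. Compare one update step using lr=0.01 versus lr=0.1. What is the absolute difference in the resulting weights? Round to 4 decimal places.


With lr=0.01: w_new = 1.9 - 0.01 * 1.1 = 1.889
With lr=0.1: w_new = 1.9 - 0.1 * 1.1 = 1.79
Absolute difference = |1.889 - 1.79|
= 0.0990

0.0990


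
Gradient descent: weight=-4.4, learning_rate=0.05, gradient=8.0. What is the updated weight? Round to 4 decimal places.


w_new = w_old - lr * gradient
= -4.4 - 0.05 * 8.0
= -4.4 - (0.4)
= -4.8000

-4.8000


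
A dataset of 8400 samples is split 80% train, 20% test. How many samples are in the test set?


Train samples = 8400 * 80% = 6720
Test samples = 8400 - 6720
= 1680

1680


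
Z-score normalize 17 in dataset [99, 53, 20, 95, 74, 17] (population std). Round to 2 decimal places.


Mean = (99 + 53 + 20 + 95 + 74 + 17) / 6 = 59.6667
Variance = sum((x_i - mean)^2) / n = 1073.2222
Std = sqrt(1073.2222) = 32.7601
Z = (x - mean) / std
= (17 - 59.6667) / 32.7601
= -42.6667 / 32.7601
= -1.30

-1.30


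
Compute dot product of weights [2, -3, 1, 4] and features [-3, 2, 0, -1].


Element-wise products:
2 * -3 = -6
-3 * 2 = -6
1 * 0 = 0
4 * -1 = -4
Sum = -6 + -6 + 0 + -4
= -16

-16


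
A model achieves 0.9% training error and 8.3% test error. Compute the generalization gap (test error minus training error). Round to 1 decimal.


Generalization gap = test_error - train_error
= 8.3 - 0.9
= 7.4%
A moderate gap.

7.4


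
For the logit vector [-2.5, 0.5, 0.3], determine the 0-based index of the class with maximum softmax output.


Softmax is a monotonic transformation, so it preserves the argmax.
We need to find the index of the maximum logit.
Index 0: -2.5
Index 1: 0.5
Index 2: 0.3
Maximum logit = 0.5 at index 1

1


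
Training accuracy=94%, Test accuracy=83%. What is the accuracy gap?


Gap = train_accuracy - test_accuracy
= 94 - 83
= 11%
This gap suggests the model is overfitting.

11


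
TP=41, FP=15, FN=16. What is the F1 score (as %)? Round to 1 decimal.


Precision = TP / (TP + FP) = 41 / 56 = 0.7321
Recall = TP / (TP + FN) = 41 / 57 = 0.7193
F1 = 2 * P * R / (P + R)
= 2 * 0.7321 * 0.7193 / (0.7321 + 0.7193)
= 1.0533 / 1.4514
= 0.7257
As percentage: 72.6%

72.6


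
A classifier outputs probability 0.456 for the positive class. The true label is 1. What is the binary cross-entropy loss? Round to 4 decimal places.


For y=1: Loss = -log(p)
= -log(0.456)
= -(-0.7853)
= 0.7853

0.7853


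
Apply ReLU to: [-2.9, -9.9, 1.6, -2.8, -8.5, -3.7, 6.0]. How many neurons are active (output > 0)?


ReLU(x) = max(0, x) for each element:
ReLU(-2.9) = 0
ReLU(-9.9) = 0
ReLU(1.6) = 1.6
ReLU(-2.8) = 0
ReLU(-8.5) = 0
ReLU(-3.7) = 0
ReLU(6.0) = 6.0
Active neurons (>0): 2

2


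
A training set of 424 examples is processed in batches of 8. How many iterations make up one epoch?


Iterations per epoch = dataset_size / batch_size
= 424 / 8
= 53

53


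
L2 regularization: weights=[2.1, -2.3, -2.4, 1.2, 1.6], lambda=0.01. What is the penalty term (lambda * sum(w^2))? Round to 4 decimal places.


Squaring each weight:
2.1^2 = 4.41
(-2.3)^2 = 5.29
(-2.4)^2 = 5.76
1.2^2 = 1.44
1.6^2 = 2.56
Sum of squares = 19.46
Penalty = 0.01 * 19.46 = 0.1946

0.1946


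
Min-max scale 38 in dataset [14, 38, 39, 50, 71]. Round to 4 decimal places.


Min = 14, Max = 71
Range = 71 - 14 = 57
Scaled = (x - min) / (max - min)
= (38 - 14) / 57
= 24 / 57
= 0.4211

0.4211


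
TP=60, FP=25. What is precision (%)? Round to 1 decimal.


Precision = TP / (TP + FP) * 100
= 60 / (60 + 25)
= 60 / 85
= 0.7059
= 70.6%

70.6


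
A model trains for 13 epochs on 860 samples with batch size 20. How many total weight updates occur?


Iterations per epoch = 860 / 20 = 43
Total updates = iterations_per_epoch * epochs
= 43 * 13
= 559

559


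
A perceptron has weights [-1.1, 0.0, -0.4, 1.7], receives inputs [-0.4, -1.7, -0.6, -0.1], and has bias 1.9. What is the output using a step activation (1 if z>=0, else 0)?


z = w . x + b
= -1.1*-0.4 + 0.0*-1.7 + -0.4*-0.6 + 1.7*-0.1 + 1.9
= 0.44 + -0.0 + 0.24 + -0.17 + 1.9
= 0.51 + 1.9
= 2.41
Since z = 2.41 >= 0, output = 1

1


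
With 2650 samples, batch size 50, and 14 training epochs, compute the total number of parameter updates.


Iterations per epoch = 2650 / 50 = 53
Total updates = iterations_per_epoch * epochs
= 53 * 14
= 742

742


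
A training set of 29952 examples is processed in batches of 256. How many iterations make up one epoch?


Iterations per epoch = dataset_size / batch_size
= 29952 / 256
= 117

117


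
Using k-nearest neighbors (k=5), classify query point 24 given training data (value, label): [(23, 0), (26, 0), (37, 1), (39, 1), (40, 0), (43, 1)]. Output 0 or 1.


Distances from query 24:
Point 23 (class 0): distance = 1
Point 26 (class 0): distance = 2
Point 37 (class 1): distance = 13
Point 39 (class 1): distance = 15
Point 40 (class 0): distance = 16
K=5 nearest neighbors: classes = [0, 0, 1, 1, 0]
Votes for class 1: 2 / 5
Majority vote => class 0

0


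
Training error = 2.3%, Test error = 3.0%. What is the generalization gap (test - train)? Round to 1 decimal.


Generalization gap = test_error - train_error
= 3.0 - 2.3
= 0.7%
A small gap suggests good generalization.

0.7


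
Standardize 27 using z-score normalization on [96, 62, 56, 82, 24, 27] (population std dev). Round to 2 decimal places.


Mean = (96 + 62 + 56 + 82 + 24 + 27) / 6 = 57.8333
Variance = sum((x_i - mean)^2) / n = 692.8056
Std = sqrt(692.8056) = 26.3212
Z = (x - mean) / std
= (27 - 57.8333) / 26.3212
= -30.8333 / 26.3212
= -1.17

-1.17


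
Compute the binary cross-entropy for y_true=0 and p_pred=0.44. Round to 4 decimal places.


For y=0: Loss = -log(1-p)
= -log(1 - 0.44)
= -log(0.56)
= -(-0.5798)
= 0.5798

0.5798


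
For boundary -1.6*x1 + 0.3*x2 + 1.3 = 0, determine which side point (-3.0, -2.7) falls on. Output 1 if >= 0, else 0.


Compute -1.6 * -3.0 + 0.3 * -2.7 + 1.3
= 4.8 + -0.81 + 1.3
= 5.29
Since 5.29 >= 0, the point is on the positive side.

1


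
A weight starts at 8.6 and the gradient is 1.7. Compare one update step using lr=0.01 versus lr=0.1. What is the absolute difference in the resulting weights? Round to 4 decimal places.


With lr=0.01: w_new = 8.6 - 0.01 * 1.7 = 8.583
With lr=0.1: w_new = 8.6 - 0.1 * 1.7 = 8.43
Absolute difference = |8.583 - 8.43|
= 0.1530

0.1530


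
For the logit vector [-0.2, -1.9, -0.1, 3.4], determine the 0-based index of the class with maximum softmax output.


Softmax is a monotonic transformation, so it preserves the argmax.
We need to find the index of the maximum logit.
Index 0: -0.2
Index 1: -1.9
Index 2: -0.1
Index 3: 3.4
Maximum logit = 3.4 at index 3

3


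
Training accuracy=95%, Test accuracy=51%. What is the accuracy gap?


Gap = train_accuracy - test_accuracy
= 95 - 51
= 44%
This large gap strongly indicates overfitting.

44


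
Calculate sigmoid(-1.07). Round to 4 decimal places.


sigmoid(z) = 1 / (1 + exp(-z))
exp(-(-1.07)) = exp(1.07) = 2.9154
1 + 2.9154 = 3.9154
1 / 3.9154 = 0.2554

0.2554


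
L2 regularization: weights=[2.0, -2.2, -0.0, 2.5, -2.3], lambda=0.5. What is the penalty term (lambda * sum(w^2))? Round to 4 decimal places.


Squaring each weight:
2.0^2 = 4.0
(-2.2)^2 = 4.84
(-0.0)^2 = 0.0
2.5^2 = 6.25
(-2.3)^2 = 5.29
Sum of squares = 20.38
Penalty = 0.5 * 20.38 = 10.1900

10.1900


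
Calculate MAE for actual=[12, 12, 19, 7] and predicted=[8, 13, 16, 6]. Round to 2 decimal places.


Absolute errors: [4, 1, 3, 1]
Sum of absolute errors = 9
MAE = 9 / 4 = 2.25

2.25


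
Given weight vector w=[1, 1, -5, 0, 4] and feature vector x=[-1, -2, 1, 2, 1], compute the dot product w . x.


Element-wise products:
1 * -1 = -1
1 * -2 = -2
-5 * 1 = -5
0 * 2 = 0
4 * 1 = 4
Sum = -1 + -2 + -5 + 0 + 4
= -4

-4


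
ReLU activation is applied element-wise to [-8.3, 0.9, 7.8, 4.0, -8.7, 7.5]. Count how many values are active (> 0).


ReLU(x) = max(0, x) for each element:
ReLU(-8.3) = 0
ReLU(0.9) = 0.9
ReLU(7.8) = 7.8
ReLU(4.0) = 4.0
ReLU(-8.7) = 0
ReLU(7.5) = 7.5
Active neurons (>0): 4

4


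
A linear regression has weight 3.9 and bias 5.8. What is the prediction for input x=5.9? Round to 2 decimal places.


y = 3.9 * 5.9 + (5.8)
= 23.01 + (5.8)
= 28.81

28.81


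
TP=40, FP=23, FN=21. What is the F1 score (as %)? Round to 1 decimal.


Precision = TP / (TP + FP) = 40 / 63 = 0.6349
Recall = TP / (TP + FN) = 40 / 61 = 0.6557
F1 = 2 * P * R / (P + R)
= 2 * 0.6349 * 0.6557 / (0.6349 + 0.6557)
= 0.8327 / 1.2907
= 0.6452
As percentage: 64.5%

64.5


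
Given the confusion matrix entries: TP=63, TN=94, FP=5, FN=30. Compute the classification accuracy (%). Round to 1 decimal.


Accuracy = (TP + TN) / (TP + TN + FP + FN) * 100
= (63 + 94) / (63 + 94 + 5 + 30)
= 157 / 192
= 0.8177
= 81.8%

81.8


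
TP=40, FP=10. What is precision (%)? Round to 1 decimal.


Precision = TP / (TP + FP) * 100
= 40 / (40 + 10)
= 40 / 50
= 0.8
= 80.0%

80.0


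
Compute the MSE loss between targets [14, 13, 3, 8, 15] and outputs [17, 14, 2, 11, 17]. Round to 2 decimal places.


Differences: [-3, -1, 1, -3, -2]
Squared errors: [9, 1, 1, 9, 4]
Sum of squared errors = 24
MSE = 24 / 5 = 4.80

4.80


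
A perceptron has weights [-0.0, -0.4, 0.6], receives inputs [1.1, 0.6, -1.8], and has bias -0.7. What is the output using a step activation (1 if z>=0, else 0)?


z = w . x + b
= -0.0*1.1 + -0.4*0.6 + 0.6*-1.8 + -0.7
= -0.0 + -0.24 + -1.08 + -0.7
= -1.32 + -0.7
= -2.02
Since z = -2.02 < 0, output = 0

0


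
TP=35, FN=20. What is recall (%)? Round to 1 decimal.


Recall = TP / (TP + FN) * 100
= 35 / (35 + 20)
= 35 / 55
= 0.6364
= 63.6%

63.6


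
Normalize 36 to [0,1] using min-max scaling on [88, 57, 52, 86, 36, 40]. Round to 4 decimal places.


Min = 36, Max = 88
Range = 88 - 36 = 52
Scaled = (x - min) / (max - min)
= (36 - 36) / 52
= 0 / 52
= 0.0000

0.0000


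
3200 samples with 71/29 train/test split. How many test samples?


Train samples = 3200 * 71% = 2272
Test samples = 3200 - 2272
= 928

928


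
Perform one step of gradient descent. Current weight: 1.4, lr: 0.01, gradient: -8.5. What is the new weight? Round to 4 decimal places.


w_new = w_old - lr * gradient
= 1.4 - 0.01 * -8.5
= 1.4 - (-0.085)
= 1.4850

1.4850


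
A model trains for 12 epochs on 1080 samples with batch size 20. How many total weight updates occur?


Iterations per epoch = 1080 / 20 = 54
Total updates = iterations_per_epoch * epochs
= 54 * 12
= 648

648


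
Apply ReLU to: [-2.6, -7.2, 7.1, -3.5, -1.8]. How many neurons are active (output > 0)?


ReLU(x) = max(0, x) for each element:
ReLU(-2.6) = 0
ReLU(-7.2) = 0
ReLU(7.1) = 7.1
ReLU(-3.5) = 0
ReLU(-1.8) = 0
Active neurons (>0): 1

1


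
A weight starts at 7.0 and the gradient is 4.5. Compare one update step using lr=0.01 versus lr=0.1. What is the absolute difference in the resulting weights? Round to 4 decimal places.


With lr=0.01: w_new = 7.0 - 0.01 * 4.5 = 6.955
With lr=0.1: w_new = 7.0 - 0.1 * 4.5 = 6.55
Absolute difference = |6.955 - 6.55|
= 0.4050

0.4050


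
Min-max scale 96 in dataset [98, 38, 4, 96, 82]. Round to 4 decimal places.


Min = 4, Max = 98
Range = 98 - 4 = 94
Scaled = (x - min) / (max - min)
= (96 - 4) / 94
= 92 / 94
= 0.9787

0.9787


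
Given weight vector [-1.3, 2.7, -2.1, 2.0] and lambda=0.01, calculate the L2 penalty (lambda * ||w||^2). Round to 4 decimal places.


Squaring each weight:
(-1.3)^2 = 1.69
2.7^2 = 7.29
(-2.1)^2 = 4.41
2.0^2 = 4.0
Sum of squares = 17.39
Penalty = 0.01 * 17.39 = 0.1739

0.1739


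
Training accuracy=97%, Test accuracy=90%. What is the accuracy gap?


Gap = train_accuracy - test_accuracy
= 97 - 90
= 7%
This moderate gap may indicate mild overfitting.

7


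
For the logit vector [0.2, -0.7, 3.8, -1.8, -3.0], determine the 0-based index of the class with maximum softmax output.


Softmax is a monotonic transformation, so it preserves the argmax.
We need to find the index of the maximum logit.
Index 0: 0.2
Index 1: -0.7
Index 2: 3.8
Index 3: -1.8
Index 4: -3.0
Maximum logit = 3.8 at index 2

2


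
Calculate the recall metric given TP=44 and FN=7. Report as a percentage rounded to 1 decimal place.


Recall = TP / (TP + FN) * 100
= 44 / (44 + 7)
= 44 / 51
= 0.8627
= 86.3%

86.3


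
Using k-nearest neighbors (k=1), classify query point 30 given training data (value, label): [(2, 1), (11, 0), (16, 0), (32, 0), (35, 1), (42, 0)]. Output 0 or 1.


Distances from query 30:
Point 32 (class 0): distance = 2
K=1 nearest neighbors: classes = [0]
Votes for class 1: 0 / 1
Majority vote => class 0

0
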